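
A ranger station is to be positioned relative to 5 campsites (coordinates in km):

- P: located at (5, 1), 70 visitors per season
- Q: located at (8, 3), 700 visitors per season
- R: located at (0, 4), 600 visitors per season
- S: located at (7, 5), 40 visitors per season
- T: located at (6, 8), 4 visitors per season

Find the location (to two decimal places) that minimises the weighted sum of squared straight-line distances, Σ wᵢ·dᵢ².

(4.42, 3.40)

The minimiser of Σwᵢ‖p−pᵢ‖² is the weighted centroid p* = (Σwᵢpᵢ)/(Σwᵢ).
Σwᵢ = 1414.
Σwᵢxᵢ = 70·5 + 700·8 + 600·0 + 40·7 + 4·6 = 6254.
Σwᵢyᵢ = 70·1 + 700·3 + 600·4 + 40·5 + 4·8 = 4802.
x* = 6254/1414 = 4.42, y* = 4802/1414 = 3.40.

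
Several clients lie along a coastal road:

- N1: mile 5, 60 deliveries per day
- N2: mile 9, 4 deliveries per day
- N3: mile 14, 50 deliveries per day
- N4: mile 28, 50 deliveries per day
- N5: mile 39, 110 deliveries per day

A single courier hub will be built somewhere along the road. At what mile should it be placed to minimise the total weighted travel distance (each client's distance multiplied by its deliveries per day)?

For a sum of weighted absolute distances on a line, the optimum is the weighted median (not the mean). Total weight W = 274; half-weight = 137.
Sort by position and accumulate weight:
  mile 5 (N1, w=60) → cum 60
  mile 9 (N2, w=4) → cum 64
  mile 14 (N3, w=50) → cum 114
  mile 28 (N4, w=50) → cum 164  ≥ 137 → median here
  mile 39 (N5, w=110) → cum 274
Optimal location: mile 28.

x = 28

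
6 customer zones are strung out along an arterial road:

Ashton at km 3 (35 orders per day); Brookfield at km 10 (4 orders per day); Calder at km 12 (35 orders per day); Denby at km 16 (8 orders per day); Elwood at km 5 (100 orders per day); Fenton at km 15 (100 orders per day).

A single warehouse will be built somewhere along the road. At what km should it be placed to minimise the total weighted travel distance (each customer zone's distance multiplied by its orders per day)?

For a sum of weighted absolute distances on a line, the optimum is the weighted median (not the mean). Total weight W = 282; half-weight = 141.
Sort by position and accumulate weight:
  km 3 (Ashton, w=35) → cum 35
  km 5 (Elwood, w=100) → cum 135
  km 10 (Brookfield, w=4) → cum 139
  km 12 (Calder, w=35) → cum 174  ≥ 141 → median here
  km 15 (Fenton, w=100) → cum 274
  km 16 (Denby, w=8) → cum 282
Optimal location: km 12.

x = 12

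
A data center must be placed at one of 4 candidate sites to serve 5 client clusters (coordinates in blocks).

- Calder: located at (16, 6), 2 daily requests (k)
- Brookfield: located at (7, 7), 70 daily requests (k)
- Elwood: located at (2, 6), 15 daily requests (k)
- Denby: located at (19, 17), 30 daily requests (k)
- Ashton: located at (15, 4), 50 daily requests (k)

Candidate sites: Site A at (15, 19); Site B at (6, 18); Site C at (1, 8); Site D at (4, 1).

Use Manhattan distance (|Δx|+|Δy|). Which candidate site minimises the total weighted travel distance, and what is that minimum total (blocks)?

Total weighted distance at each candidate:
  Site A (15, 19): total = 2748
  Site B (6, 18): total = 2694
  Site C (1, 8): total = 2279
  Site D (4, 1): total = 2399
Minimum is at Site C with total 2279 blocks.

Site C, total 2279 blocks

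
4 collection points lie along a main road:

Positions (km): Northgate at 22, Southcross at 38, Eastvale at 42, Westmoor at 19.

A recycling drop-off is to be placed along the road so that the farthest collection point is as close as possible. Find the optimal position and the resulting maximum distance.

The 1-center on a line is the midpoint of the two extreme points: leftmost at 19, rightmost at 42.
Optimal location = (19 + 42)/2 = 30.5; maximum distance = (42 − 19)/2 = 11.5.

location 30.5, max distance 11.5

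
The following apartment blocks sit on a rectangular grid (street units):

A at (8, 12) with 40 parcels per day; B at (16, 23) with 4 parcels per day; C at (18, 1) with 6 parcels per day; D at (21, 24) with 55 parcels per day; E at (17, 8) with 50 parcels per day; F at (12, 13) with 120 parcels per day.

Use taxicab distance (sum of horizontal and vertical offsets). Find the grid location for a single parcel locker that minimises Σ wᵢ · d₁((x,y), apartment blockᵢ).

Manhattan distance separates: Σwᵢ(|x−xᵢ|+|y−yᵢ|) = Σwᵢ|x−xᵢ| + Σwᵢ|y−yᵢ|, so x and y are optimised independently as 1-D weighted medians.
Total weight W = 275; half = 137.5.
x-coordinate, sorted with cumulative weight:
  x=8 (A, w=40) cum 40
  x=12 (F, w=120) cum 160  ← median
  x=16 (B, w=4) cum 164
  x=17 (E, w=50) cum 214
  x=18 (C, w=6) cum 220
  x=21 (D, w=55) cum 275
⇒ x* = 12
y-coordinate, sorted with cumulative weight:
  y=1 (C, w=6) cum 6
  y=8 (E, w=50) cum 56
  y=12 (A, w=40) cum 96
  y=13 (F, w=120) cum 216  ← median
  y=23 (B, w=4) cum 220
  y=24 (D, w=55) cum 275
⇒ y* = 13

(12, 13)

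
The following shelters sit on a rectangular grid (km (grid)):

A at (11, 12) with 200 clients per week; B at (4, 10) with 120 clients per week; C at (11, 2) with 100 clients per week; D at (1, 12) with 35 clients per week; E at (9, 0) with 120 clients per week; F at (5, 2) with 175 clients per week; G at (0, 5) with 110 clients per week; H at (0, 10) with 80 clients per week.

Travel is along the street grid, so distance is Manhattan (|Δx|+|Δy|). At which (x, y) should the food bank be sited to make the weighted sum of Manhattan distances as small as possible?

Manhattan distance separates: Σwᵢ(|x−xᵢ|+|y−yᵢ|) = Σwᵢ|x−xᵢ| + Σwᵢ|y−yᵢ|, so x and y are optimised independently as 1-D weighted medians.
Total weight W = 940; half = 470.
x-coordinate, sorted with cumulative weight:
  x=0 (G, w=110) cum 110
  x=0 (H, w=80) cum 190
  x=1 (D, w=35) cum 225
  x=4 (B, w=120) cum 345
  x=5 (F, w=175) cum 520  ← median
  x=9 (E, w=120) cum 640
  x=11 (A, w=200) cum 840
  x=11 (C, w=100) cum 940
⇒ x* = 5
y-coordinate, sorted with cumulative weight:
  y=0 (E, w=120) cum 120
  y=2 (C, w=100) cum 220
  y=2 (F, w=175) cum 395
  y=5 (G, w=110) cum 505  ← median
  y=10 (B, w=120) cum 625
  y=10 (H, w=80) cum 705
  y=12 (A, w=200) cum 905
  y=12 (D, w=35) cum 940
⇒ y* = 5

(5, 5)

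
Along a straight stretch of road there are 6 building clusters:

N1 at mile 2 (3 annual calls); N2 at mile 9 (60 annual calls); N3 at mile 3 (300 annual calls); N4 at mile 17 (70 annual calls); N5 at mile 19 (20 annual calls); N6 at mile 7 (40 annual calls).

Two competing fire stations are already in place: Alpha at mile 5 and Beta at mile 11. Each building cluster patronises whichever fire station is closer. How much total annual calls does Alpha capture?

The indifferent point is the midpoint (5+11)/2 = 8; building clusters left of it (closer to Alpha at 5) go to Alpha, those right go to Beta.
  N1 at 2 (w=3) → Alpha
  N3 at 3 (w=300) → Alpha
  N6 at 7 (w=40) → Alpha
  N2 at 9 (w=60) → Beta
  N4 at 17 (w=70) → Beta
  N5 at 19 (w=20) → Beta
Alpha captures 343; Beta captures 150.

343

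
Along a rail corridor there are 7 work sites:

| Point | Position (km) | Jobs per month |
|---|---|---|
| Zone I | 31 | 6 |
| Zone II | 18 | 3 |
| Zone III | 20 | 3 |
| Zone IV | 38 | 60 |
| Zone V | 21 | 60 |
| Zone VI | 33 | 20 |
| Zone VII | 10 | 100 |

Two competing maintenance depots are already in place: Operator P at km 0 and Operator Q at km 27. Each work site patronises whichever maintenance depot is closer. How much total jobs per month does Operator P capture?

100

The indifferent point is the midpoint (0+27)/2 = 13.5; work sites left of it (closer to Operator P at 0) go to Operator P, those right go to Operator Q.
  Zone VII at 10 (w=100) → Operator P
  Zone II at 18 (w=3) → Operator Q
  Zone III at 20 (w=3) → Operator Q
  Zone V at 21 (w=60) → Operator Q
  Zone I at 31 (w=6) → Operator Q
  Zone VI at 33 (w=20) → Operator Q
  Zone IV at 38 (w=60) → Operator Q
Operator P captures 100; Operator Q captures 152.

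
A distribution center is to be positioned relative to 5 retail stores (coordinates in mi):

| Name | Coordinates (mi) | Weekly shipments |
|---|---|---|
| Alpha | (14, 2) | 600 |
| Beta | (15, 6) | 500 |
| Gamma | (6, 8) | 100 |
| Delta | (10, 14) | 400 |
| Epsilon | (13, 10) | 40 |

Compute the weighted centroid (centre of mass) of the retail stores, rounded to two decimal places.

The minimiser of Σwᵢ‖p−pᵢ‖² is the weighted centroid p* = (Σwᵢpᵢ)/(Σwᵢ).
Σwᵢ = 1640.
Σwᵢxᵢ = 600·14 + 500·15 + 100·6 + 400·10 + 40·13 = 21020.
Σwᵢyᵢ = 600·2 + 500·6 + 100·8 + 400·14 + 40·10 = 11000.
x* = 21020/1640 = 12.82, y* = 11000/1640 = 6.71.

(12.82, 6.71)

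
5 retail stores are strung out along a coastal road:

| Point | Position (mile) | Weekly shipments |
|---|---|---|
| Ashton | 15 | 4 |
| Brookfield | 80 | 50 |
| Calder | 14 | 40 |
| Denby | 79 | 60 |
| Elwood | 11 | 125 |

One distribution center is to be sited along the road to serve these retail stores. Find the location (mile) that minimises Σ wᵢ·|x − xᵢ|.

For a sum of weighted absolute distances on a line, the optimum is the weighted median (not the mean). Total weight W = 279; half-weight = 139.5.
Sort by position and accumulate weight:
  mile 11 (Elwood, w=125) → cum 125
  mile 14 (Calder, w=40) → cum 165  ≥ 139.5 → median here
  mile 15 (Ashton, w=4) → cum 169
  mile 79 (Denby, w=60) → cum 229
  mile 80 (Brookfield, w=50) → cum 279
Optimal location: mile 14.

x = 14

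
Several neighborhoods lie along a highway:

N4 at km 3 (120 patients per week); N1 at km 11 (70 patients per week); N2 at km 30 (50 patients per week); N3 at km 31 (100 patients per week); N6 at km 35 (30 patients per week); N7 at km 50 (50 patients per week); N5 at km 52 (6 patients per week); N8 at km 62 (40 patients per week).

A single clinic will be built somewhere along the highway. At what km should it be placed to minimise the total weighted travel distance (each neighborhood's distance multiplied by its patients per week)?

For a sum of weighted absolute distances on a line, the optimum is the weighted median (not the mean). Total weight W = 466; half-weight = 233.
Sort by position and accumulate weight:
  km 3 (N4, w=120) → cum 120
  km 11 (N1, w=70) → cum 190
  km 30 (N2, w=50) → cum 240  ≥ 233 → median here
  km 31 (N3, w=100) → cum 340
  km 35 (N6, w=30) → cum 370
  km 50 (N7, w=50) → cum 420
  km 52 (N5, w=6) → cum 426
  km 62 (N8, w=40) → cum 466
Optimal location: km 30.

x = 30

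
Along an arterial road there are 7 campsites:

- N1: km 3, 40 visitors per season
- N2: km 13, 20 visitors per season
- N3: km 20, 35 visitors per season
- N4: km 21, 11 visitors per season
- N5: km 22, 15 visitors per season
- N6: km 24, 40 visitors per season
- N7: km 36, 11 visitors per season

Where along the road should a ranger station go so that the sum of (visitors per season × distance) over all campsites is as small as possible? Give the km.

x = 20

For a sum of weighted absolute distances on a line, the optimum is the weighted median (not the mean). Total weight W = 172; half-weight = 86.
Sort by position and accumulate weight:
  km 3 (N1, w=40) → cum 40
  km 13 (N2, w=20) → cum 60
  km 20 (N3, w=35) → cum 95  ≥ 86 → median here
  km 21 (N4, w=11) → cum 106
  km 22 (N5, w=15) → cum 121
  km 24 (N6, w=40) → cum 161
  km 36 (N7, w=11) → cum 172
Optimal location: km 20.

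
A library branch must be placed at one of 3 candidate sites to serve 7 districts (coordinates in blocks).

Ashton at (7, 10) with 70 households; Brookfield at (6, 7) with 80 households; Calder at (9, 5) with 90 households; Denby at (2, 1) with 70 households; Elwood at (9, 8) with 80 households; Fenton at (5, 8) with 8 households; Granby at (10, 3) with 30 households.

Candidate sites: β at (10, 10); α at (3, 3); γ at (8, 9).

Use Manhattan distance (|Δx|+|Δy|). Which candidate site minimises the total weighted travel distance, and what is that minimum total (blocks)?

Total weighted distance at each candidate:
  β (10, 10): total = 3006
  α (3, 3): total = 3406
  γ (8, 9): total = 2322
Minimum is at γ with total 2322 blocks.

γ, total 2322 blocks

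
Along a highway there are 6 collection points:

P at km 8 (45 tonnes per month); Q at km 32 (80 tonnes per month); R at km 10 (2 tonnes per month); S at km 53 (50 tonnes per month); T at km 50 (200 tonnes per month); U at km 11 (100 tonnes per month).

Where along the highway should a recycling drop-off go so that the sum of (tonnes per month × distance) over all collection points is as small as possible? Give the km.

x = 50

For a sum of weighted absolute distances on a line, the optimum is the weighted median (not the mean). Total weight W = 477; half-weight = 238.5.
Sort by position and accumulate weight:
  km 8 (P, w=45) → cum 45
  km 10 (R, w=2) → cum 47
  km 11 (U, w=100) → cum 147
  km 32 (Q, w=80) → cum 227
  km 50 (T, w=200) → cum 427  ≥ 238.5 → median here
  km 53 (S, w=50) → cum 477
Optimal location: km 50.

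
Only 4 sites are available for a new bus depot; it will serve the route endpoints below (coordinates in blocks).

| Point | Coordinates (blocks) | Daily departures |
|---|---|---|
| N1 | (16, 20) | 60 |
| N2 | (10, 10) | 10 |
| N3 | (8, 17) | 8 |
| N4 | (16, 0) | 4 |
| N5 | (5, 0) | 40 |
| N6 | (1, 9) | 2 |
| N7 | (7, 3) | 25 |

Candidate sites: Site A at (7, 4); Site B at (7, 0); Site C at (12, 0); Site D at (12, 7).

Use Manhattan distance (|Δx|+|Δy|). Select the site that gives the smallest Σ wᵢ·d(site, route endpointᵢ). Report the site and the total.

Total weighted distance at each candidate:
  Site A (7, 4): total = 2041
  Site B (7, 0): total = 2235
  Site C (12, 0): total = 2264
  Site D (12, 7): total = 2037
Minimum is at Site D with total 2037 blocks.

Site D, total 2037 blocks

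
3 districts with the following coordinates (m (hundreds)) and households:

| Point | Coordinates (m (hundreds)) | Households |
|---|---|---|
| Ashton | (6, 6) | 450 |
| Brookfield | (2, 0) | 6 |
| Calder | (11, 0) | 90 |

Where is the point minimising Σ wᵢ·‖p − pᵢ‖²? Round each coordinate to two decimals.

The minimiser of Σwᵢ‖p−pᵢ‖² is the weighted centroid p* = (Σwᵢpᵢ)/(Σwᵢ).
Σwᵢ = 546.
Σwᵢxᵢ = 450·6 + 6·2 + 90·11 = 3702.
Σwᵢyᵢ = 450·6 + 6·0 + 90·0 = 2700.
x* = 3702/546 = 6.78, y* = 2700/546 = 4.95.

(6.78, 4.95)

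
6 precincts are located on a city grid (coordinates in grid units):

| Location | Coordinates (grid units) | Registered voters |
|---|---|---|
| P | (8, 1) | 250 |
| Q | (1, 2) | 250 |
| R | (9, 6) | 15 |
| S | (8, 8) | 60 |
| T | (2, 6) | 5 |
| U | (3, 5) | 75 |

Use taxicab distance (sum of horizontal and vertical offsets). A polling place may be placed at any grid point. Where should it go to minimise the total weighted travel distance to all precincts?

Manhattan distance separates: Σwᵢ(|x−xᵢ|+|y−yᵢ|) = Σwᵢ|x−xᵢ| + Σwᵢ|y−yᵢ|, so x and y are optimised independently as 1-D weighted medians.
Total weight W = 655; half = 327.5.
x-coordinate, sorted with cumulative weight:
  x=1 (Q, w=250) cum 250
  x=2 (T, w=5) cum 255
  x=3 (U, w=75) cum 330  ← median
  x=8 (P, w=250) cum 580
  x=8 (S, w=60) cum 640
  x=9 (R, w=15) cum 655
⇒ x* = 3
y-coordinate, sorted with cumulative weight:
  y=1 (P, w=250) cum 250
  y=2 (Q, w=250) cum 500  ← median
  y=5 (U, w=75) cum 575
  y=6 (R, w=15) cum 590
  y=6 (T, w=5) cum 595
  y=8 (S, w=60) cum 655
⇒ y* = 2

(3, 2)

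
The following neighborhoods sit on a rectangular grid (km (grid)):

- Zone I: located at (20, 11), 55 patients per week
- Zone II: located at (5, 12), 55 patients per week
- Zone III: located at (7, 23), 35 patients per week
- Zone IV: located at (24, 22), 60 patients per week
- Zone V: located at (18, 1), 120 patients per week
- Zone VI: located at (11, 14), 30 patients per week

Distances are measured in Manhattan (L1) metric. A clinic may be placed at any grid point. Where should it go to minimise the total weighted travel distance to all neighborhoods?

Manhattan distance separates: Σwᵢ(|x−xᵢ|+|y−yᵢ|) = Σwᵢ|x−xᵢ| + Σwᵢ|y−yᵢ|, so x and y are optimised independently as 1-D weighted medians.
Total weight W = 355; half = 177.5.
x-coordinate, sorted with cumulative weight:
  x=5 (Zone II, w=55) cum 55
  x=7 (Zone III, w=35) cum 90
  x=11 (Zone VI, w=30) cum 120
  x=18 (Zone V, w=120) cum 240  ← median
  x=20 (Zone I, w=55) cum 295
  x=24 (Zone IV, w=60) cum 355
⇒ x* = 18
y-coordinate, sorted with cumulative weight:
  y=1 (Zone V, w=120) cum 120
  y=11 (Zone I, w=55) cum 175
  y=12 (Zone II, w=55) cum 230  ← median
  y=14 (Zone VI, w=30) cum 260
  y=22 (Zone IV, w=60) cum 320
  y=23 (Zone III, w=35) cum 355
⇒ y* = 12

(18, 12)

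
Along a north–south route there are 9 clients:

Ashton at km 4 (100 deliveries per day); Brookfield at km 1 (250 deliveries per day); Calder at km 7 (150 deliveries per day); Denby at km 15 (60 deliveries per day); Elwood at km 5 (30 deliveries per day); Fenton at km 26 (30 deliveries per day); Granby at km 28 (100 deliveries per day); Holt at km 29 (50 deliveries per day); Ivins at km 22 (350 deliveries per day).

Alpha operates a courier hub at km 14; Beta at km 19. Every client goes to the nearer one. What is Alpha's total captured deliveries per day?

The indifferent point is the midpoint (14+19)/2 = 16.5; clients left of it (closer to Alpha at 14) go to Alpha, those right go to Beta.
  Brookfield at 1 (w=250) → Alpha
  Ashton at 4 (w=100) → Alpha
  Elwood at 5 (w=30) → Alpha
  Calder at 7 (w=150) → Alpha
  Denby at 15 (w=60) → Alpha
  Ivins at 22 (w=350) → Beta
  Fenton at 26 (w=30) → Beta
  Granby at 28 (w=100) → Beta
  Holt at 29 (w=50) → Beta
Alpha captures 590; Beta captures 530.

590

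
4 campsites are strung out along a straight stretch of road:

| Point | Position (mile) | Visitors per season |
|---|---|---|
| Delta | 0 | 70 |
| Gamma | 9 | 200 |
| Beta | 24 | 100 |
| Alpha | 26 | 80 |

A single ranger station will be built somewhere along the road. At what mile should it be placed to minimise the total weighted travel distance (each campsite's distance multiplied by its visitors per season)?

x = 9

For a sum of weighted absolute distances on a line, the optimum is the weighted median (not the mean). Total weight W = 450; half-weight = 225.
Sort by position and accumulate weight:
  mile 0 (Delta, w=70) → cum 70
  mile 9 (Gamma, w=200) → cum 270  ≥ 225 → median here
  mile 24 (Beta, w=100) → cum 370
  mile 26 (Alpha, w=80) → cum 450
Optimal location: mile 9.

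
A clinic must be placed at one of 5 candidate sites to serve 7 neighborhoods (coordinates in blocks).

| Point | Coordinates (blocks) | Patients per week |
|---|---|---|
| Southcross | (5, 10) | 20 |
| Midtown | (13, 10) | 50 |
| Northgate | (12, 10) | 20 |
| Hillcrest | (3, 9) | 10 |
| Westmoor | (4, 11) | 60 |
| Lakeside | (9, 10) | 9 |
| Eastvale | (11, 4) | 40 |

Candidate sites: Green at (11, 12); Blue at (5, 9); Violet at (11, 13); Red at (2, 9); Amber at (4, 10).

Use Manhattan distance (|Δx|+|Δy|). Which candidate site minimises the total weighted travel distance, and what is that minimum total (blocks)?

Amber, total 1275 blocks

Total weighted distance at each candidate:
  Green (11, 12): total = 1366
  Blue (5, 9): total = 1315
  Violet (11, 13): total = 1575
  Red (2, 9): total = 1782
  Amber (4, 10): total = 1275
Minimum is at Amber with total 1275 blocks.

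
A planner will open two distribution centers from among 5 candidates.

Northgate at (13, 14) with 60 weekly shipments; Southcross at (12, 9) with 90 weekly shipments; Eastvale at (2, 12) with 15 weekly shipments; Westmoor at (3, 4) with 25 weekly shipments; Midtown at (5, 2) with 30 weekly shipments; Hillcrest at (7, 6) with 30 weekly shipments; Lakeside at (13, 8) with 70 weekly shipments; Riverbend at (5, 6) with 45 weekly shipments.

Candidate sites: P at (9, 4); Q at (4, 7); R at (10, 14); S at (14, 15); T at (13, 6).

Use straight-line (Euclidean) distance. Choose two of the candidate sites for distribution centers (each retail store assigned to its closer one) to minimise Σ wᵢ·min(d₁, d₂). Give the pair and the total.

{Q, T}, total 1375.9

Evaluate every pair (each demand assigned to the nearer of the two):
  {Q, T}: total = 1375.9
  {Q, R}: total = 1605.6
  {Q, S}: total = 1620.4
  {P, T}: total = 1634.3
  {P, S}: total = 1735.3
  {P, R}: total = 1754.6
  {S, T}: total = 1758.3
  {R, T}: total = 1791.6
  {P, Q}: total = 2009.5
  {R, S}: total = 2538.8
Best pair: {Q, T} with total 1375.9.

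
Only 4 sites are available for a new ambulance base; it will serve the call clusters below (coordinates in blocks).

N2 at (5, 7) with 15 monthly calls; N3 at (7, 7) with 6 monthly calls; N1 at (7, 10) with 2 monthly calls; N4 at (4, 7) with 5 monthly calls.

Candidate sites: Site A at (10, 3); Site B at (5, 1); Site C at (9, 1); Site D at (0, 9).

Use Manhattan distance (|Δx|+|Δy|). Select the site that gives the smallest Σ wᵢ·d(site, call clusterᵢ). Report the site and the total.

Total weighted distance at each candidate:
  Site A (10, 3): total = 247
  Site B (5, 1): total = 195
  Site C (9, 1): total = 275
  Site D (0, 9): total = 205
Minimum is at Site B with total 195 blocks.

Site B, total 195 blocks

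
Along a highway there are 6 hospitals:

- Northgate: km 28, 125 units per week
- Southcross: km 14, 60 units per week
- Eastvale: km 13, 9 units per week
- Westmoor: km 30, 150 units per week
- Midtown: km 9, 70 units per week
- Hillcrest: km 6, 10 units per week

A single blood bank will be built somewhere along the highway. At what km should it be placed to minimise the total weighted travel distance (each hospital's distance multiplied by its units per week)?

For a sum of weighted absolute distances on a line, the optimum is the weighted median (not the mean). Total weight W = 424; half-weight = 212.
Sort by position and accumulate weight:
  km 6 (Hillcrest, w=10) → cum 10
  km 9 (Midtown, w=70) → cum 80
  km 13 (Eastvale, w=9) → cum 89
  km 14 (Southcross, w=60) → cum 149
  km 28 (Northgate, w=125) → cum 274  ≥ 212 → median here
  km 30 (Westmoor, w=150) → cum 424
Optimal location: km 28.

x = 28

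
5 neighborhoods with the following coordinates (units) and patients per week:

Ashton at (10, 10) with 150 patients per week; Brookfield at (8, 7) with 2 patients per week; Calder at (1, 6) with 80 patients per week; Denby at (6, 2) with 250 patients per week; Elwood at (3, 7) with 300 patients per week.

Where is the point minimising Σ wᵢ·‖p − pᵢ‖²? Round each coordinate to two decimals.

(5.11, 5.87)

The minimiser of Σwᵢ‖p−pᵢ‖² is the weighted centroid p* = (Σwᵢpᵢ)/(Σwᵢ).
Σwᵢ = 782.
Σwᵢxᵢ = 150·10 + 2·8 + 80·1 + 250·6 + 300·3 = 3996.
Σwᵢyᵢ = 150·10 + 2·7 + 80·6 + 250·2 + 300·7 = 4594.
x* = 3996/782 = 5.11, y* = 4594/782 = 5.87.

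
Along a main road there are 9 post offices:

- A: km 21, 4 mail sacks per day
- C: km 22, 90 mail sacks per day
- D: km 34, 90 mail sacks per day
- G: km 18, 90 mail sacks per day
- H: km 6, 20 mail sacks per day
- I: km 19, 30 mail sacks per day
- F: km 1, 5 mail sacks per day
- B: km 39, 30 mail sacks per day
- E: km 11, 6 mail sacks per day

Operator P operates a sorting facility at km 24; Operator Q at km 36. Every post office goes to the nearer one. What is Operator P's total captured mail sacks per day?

245

The indifferent point is the midpoint (24+36)/2 = 30; post offices left of it (closer to Operator P at 24) go to Operator P, those right go to Operator Q.
  F at 1 (w=5) → Operator P
  H at 6 (w=20) → Operator P
  E at 11 (w=6) → Operator P
  G at 18 (w=90) → Operator P
  I at 19 (w=30) → Operator P
  A at 21 (w=4) → Operator P
  C at 22 (w=90) → Operator P
  D at 34 (w=90) → Operator Q
  B at 39 (w=30) → Operator Q
Operator P captures 245; Operator Q captures 120.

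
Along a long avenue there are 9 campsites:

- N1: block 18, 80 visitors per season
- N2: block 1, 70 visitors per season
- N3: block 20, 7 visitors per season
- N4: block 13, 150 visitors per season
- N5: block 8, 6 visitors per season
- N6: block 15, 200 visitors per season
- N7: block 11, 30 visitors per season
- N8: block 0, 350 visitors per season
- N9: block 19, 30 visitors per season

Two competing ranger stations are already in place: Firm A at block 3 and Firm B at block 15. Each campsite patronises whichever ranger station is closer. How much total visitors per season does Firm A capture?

The indifferent point is the midpoint (3+15)/2 = 9; campsites left of it (closer to Firm A at 3) go to Firm A, those right go to Firm B.
  N8 at 0 (w=350) → Firm A
  N2 at 1 (w=70) → Firm A
  N5 at 8 (w=6) → Firm A
  N7 at 11 (w=30) → Firm B
  N4 at 13 (w=150) → Firm B
  N6 at 15 (w=200) → Firm B
  N1 at 18 (w=80) → Firm B
  N9 at 19 (w=30) → Firm B
  N3 at 20 (w=7) → Firm B
Firm A captures 426; Firm B captures 497.

426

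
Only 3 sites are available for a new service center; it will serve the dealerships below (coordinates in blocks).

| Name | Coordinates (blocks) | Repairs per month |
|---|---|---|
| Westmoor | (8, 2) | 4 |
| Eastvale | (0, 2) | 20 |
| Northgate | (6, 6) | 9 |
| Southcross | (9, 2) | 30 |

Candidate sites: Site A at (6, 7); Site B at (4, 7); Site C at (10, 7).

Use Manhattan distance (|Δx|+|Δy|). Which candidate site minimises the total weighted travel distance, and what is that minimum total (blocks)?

Total weighted distance at each candidate:
  Site A (6, 7): total = 497
  Site B (4, 7): total = 543
  Site C (10, 7): total = 553
Minimum is at Site A with total 497 blocks.

Site A, total 497 blocks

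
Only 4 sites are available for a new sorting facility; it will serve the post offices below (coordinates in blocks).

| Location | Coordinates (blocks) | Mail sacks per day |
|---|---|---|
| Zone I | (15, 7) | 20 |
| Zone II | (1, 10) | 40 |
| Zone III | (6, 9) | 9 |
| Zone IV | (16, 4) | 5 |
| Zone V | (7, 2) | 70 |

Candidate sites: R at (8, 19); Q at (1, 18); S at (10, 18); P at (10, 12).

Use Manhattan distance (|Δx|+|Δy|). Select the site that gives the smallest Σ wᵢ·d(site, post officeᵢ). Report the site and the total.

Total weighted distance at each candidate:
  R (8, 19): total = 2503
  Q (1, 18): total = 2631
  S (10, 18): total = 2547
  P (10, 12): total = 1683
Minimum is at P with total 1683 blocks.

P, total 1683 blocks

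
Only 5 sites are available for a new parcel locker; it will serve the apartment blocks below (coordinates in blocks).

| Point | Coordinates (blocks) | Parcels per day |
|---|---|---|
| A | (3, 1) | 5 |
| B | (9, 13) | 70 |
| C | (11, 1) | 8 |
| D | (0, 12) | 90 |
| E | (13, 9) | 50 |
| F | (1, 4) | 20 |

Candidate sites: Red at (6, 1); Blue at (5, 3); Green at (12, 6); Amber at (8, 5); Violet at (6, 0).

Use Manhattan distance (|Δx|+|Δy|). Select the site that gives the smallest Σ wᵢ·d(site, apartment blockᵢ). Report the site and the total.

Amber, total 2691 blocks

Total weighted distance at each candidate:
  Red (6, 1): total = 3545
  Blue (5, 3): total = 3124
  Green (12, 6): total = 2898
  Amber (8, 5): total = 2691
  Violet (6, 0): total = 3788
Minimum is at Amber with total 2691 blocks.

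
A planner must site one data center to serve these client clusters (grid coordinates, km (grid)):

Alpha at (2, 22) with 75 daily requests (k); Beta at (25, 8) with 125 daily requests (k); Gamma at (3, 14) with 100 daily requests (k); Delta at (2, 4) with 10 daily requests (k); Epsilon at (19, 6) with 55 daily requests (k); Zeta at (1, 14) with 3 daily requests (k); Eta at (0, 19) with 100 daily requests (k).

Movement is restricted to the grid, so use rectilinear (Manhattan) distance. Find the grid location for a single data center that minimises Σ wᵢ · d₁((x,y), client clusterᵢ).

Manhattan distance separates: Σwᵢ(|x−xᵢ|+|y−yᵢ|) = Σwᵢ|x−xᵢ| + Σwᵢ|y−yᵢ|, so x and y are optimised independently as 1-D weighted medians.
Total weight W = 468; half = 234.
x-coordinate, sorted with cumulative weight:
  x=0 (Eta, w=100) cum 100
  x=1 (Zeta, w=3) cum 103
  x=2 (Alpha, w=75) cum 178
  x=2 (Delta, w=10) cum 188
  x=3 (Gamma, w=100) cum 288  ← median
  x=19 (Epsilon, w=55) cum 343
  x=25 (Beta, w=125) cum 468
⇒ x* = 3
y-coordinate, sorted with cumulative weight:
  y=4 (Delta, w=10) cum 10
  y=6 (Epsilon, w=55) cum 65
  y=8 (Beta, w=125) cum 190
  y=14 (Gamma, w=100) cum 290  ← median
  y=14 (Zeta, w=3) cum 293
  y=19 (Eta, w=100) cum 393
  y=22 (Alpha, w=75) cum 468
⇒ y* = 14

(3, 14)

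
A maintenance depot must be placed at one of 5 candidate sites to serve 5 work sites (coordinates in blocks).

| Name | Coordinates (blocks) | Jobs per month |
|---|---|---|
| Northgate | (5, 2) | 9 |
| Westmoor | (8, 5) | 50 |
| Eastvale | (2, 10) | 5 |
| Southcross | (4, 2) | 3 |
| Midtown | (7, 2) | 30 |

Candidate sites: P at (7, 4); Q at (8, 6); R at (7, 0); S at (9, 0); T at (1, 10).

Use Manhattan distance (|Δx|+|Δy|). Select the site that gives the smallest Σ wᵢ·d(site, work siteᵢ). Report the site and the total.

P, total 266 blocks

Total weighted distance at each candidate:
  P (7, 4): total = 266
  Q (8, 6): total = 337
  R (7, 0): total = 486
  S (9, 0): total = 580
  T (1, 10): total = 1166
Minimum is at P with total 266 blocks.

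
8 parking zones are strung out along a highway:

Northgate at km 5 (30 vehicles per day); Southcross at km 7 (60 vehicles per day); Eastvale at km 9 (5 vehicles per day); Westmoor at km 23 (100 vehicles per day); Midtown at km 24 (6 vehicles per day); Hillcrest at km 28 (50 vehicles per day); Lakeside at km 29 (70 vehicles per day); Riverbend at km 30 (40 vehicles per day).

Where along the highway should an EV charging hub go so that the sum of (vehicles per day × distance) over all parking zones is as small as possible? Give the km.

For a sum of weighted absolute distances on a line, the optimum is the weighted median (not the mean). Total weight W = 361; half-weight = 180.5.
Sort by position and accumulate weight:
  km 5 (Northgate, w=30) → cum 30
  km 7 (Southcross, w=60) → cum 90
  km 9 (Eastvale, w=5) → cum 95
  km 23 (Westmoor, w=100) → cum 195  ≥ 180.5 → median here
  km 24 (Midtown, w=6) → cum 201
  km 28 (Hillcrest, w=50) → cum 251
  km 29 (Lakeside, w=70) → cum 321
  km 30 (Riverbend, w=40) → cum 361
Optimal location: km 23.

x = 23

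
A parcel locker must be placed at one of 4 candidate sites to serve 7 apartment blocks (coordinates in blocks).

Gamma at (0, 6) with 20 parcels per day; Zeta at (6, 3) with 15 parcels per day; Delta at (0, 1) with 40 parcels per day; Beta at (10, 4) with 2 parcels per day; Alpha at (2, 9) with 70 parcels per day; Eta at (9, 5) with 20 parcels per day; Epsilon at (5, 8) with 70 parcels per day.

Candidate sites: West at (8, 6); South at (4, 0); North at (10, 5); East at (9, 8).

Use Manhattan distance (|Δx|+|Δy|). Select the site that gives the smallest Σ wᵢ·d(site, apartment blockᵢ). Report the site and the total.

Total weighted distance at each candidate:
  West (8, 6): total = 1783
  South (4, 0): total = 2095
  North (10, 5): total = 2292
  East (9, 8): total = 1890
Minimum is at West with total 1783 blocks.

West, total 1783 blocks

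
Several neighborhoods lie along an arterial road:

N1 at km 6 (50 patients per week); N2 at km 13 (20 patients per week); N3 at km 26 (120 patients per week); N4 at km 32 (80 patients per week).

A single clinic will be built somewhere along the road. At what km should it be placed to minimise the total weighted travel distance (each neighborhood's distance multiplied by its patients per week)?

x = 26

For a sum of weighted absolute distances on a line, the optimum is the weighted median (not the mean). Total weight W = 270; half-weight = 135.
Sort by position and accumulate weight:
  km 6 (N1, w=50) → cum 50
  km 13 (N2, w=20) → cum 70
  km 26 (N3, w=120) → cum 190  ≥ 135 → median here
  km 32 (N4, w=80) → cum 270
Optimal location: km 26.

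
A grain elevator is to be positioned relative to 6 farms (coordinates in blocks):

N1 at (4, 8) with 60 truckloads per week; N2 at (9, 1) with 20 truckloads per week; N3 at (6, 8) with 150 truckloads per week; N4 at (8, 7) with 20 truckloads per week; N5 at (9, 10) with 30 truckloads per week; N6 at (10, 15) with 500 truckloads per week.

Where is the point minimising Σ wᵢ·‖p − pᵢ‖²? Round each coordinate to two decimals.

The minimiser of Σwᵢ‖p−pᵢ‖² is the weighted centroid p* = (Σwᵢpᵢ)/(Σwᵢ).
Σwᵢ = 780.
Σwᵢxᵢ = 60·4 + 20·9 + 150·6 + 20·8 + 30·9 + 500·10 = 6750.
Σwᵢyᵢ = 60·8 + 20·1 + 150·8 + 20·7 + 30·10 + 500·15 = 9640.
x* = 6750/780 = 8.65, y* = 9640/780 = 12.36.

(8.65, 12.36)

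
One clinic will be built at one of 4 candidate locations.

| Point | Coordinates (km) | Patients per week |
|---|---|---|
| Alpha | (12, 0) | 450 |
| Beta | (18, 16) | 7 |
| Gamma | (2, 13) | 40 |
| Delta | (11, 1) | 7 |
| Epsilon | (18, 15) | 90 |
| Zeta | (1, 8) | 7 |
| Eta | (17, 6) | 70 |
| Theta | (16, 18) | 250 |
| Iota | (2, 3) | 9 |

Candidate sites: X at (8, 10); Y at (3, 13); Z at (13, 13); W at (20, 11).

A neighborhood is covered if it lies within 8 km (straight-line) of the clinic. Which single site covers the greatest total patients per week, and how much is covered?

Z, covering 347

Coverage radius r = 8 km; a point is covered iff (Δx)²+(Δy)² ≤ 8² = 64.
  X (8, 10): covers {Gamma, Zeta} → 47
  Y (3, 13): covers {Gamma, Zeta} → 47
  Z (13, 13): covers {Beta, Epsilon, Theta} → 347
  W (20, 11): covers {Beta, Epsilon, Eta} → 167
Maximum coverage at Z: 347 patients per week.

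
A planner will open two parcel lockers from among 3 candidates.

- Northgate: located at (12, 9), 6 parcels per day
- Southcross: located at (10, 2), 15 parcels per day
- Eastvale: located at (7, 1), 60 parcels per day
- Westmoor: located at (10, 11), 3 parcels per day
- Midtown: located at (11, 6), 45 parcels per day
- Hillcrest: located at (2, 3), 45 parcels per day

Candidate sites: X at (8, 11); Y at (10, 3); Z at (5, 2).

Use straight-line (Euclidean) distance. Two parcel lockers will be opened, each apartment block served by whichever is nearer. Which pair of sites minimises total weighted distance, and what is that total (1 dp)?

Evaluate every pair (each demand assigned to the nearer of the two):
  {Y, Z}: total = 495.7
  {X, Z}: total = 646.7
  {X, Y}: total = 766.5
Best pair: {Y, Z} with total 495.7.

{Y, Z}, total 495.7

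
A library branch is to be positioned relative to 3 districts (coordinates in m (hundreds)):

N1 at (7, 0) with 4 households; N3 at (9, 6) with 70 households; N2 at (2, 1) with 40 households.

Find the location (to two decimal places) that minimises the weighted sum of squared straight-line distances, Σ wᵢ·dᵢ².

(6.47, 4.04)

The minimiser of Σwᵢ‖p−pᵢ‖² is the weighted centroid p* = (Σwᵢpᵢ)/(Σwᵢ).
Σwᵢ = 114.
Σwᵢxᵢ = 4·7 + 70·9 + 40·2 = 738.
Σwᵢyᵢ = 4·0 + 70·6 + 40·1 = 460.
x* = 738/114 = 6.47, y* = 460/114 = 4.04.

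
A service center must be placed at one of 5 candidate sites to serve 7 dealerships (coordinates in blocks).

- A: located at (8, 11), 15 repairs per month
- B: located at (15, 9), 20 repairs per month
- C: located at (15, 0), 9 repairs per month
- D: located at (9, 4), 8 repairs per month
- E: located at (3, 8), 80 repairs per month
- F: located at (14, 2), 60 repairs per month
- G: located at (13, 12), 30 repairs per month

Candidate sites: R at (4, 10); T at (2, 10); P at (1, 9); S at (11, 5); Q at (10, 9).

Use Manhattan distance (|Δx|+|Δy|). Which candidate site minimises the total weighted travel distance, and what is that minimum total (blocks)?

Q, total 1814 blocks

Total weighted distance at each candidate:
  R (4, 10): total = 2242
  T (2, 10): total = 2526
  P (1, 9): total = 2616
  S (11, 5): total = 1910
  Q (10, 9): total = 1814
Minimum is at Q with total 1814 blocks.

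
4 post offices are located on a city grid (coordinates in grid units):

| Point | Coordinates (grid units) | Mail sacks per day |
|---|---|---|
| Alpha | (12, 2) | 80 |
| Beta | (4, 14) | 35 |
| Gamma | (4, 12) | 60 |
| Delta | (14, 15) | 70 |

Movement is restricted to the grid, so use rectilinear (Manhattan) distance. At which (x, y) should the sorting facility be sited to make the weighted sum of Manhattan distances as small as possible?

Manhattan distance separates: Σwᵢ(|x−xᵢ|+|y−yᵢ|) = Σwᵢ|x−xᵢ| + Σwᵢ|y−yᵢ|, so x and y are optimised independently as 1-D weighted medians.
Total weight W = 245; half = 122.5.
x-coordinate, sorted with cumulative weight:
  x=4 (Beta, w=35) cum 35
  x=4 (Gamma, w=60) cum 95
  x=12 (Alpha, w=80) cum 175  ← median
  x=14 (Delta, w=70) cum 245
⇒ x* = 12
y-coordinate, sorted with cumulative weight:
  y=2 (Alpha, w=80) cum 80
  y=12 (Gamma, w=60) cum 140  ← median
  y=14 (Beta, w=35) cum 175
  y=15 (Delta, w=70) cum 245
⇒ y* = 12

(12, 12)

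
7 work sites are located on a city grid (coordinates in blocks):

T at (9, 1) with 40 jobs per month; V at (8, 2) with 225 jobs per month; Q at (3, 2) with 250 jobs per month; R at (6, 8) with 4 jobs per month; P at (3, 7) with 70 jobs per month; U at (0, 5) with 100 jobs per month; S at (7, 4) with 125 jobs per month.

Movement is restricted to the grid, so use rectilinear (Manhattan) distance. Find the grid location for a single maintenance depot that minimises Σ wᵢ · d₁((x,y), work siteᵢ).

(3, 2)

Manhattan distance separates: Σwᵢ(|x−xᵢ|+|y−yᵢ|) = Σwᵢ|x−xᵢ| + Σwᵢ|y−yᵢ|, so x and y are optimised independently as 1-D weighted medians.
Total weight W = 814; half = 407.
x-coordinate, sorted with cumulative weight:
  x=0 (U, w=100) cum 100
  x=3 (Q, w=250) cum 350
  x=3 (P, w=70) cum 420  ← median
  x=6 (R, w=4) cum 424
  x=7 (S, w=125) cum 549
  x=8 (V, w=225) cum 774
  x=9 (T, w=40) cum 814
⇒ x* = 3
y-coordinate, sorted with cumulative weight:
  y=1 (T, w=40) cum 40
  y=2 (V, w=225) cum 265
  y=2 (Q, w=250) cum 515  ← median
  y=4 (S, w=125) cum 640
  y=5 (U, w=100) cum 740
  y=7 (P, w=70) cum 810
  y=8 (R, w=4) cum 814
⇒ y* = 2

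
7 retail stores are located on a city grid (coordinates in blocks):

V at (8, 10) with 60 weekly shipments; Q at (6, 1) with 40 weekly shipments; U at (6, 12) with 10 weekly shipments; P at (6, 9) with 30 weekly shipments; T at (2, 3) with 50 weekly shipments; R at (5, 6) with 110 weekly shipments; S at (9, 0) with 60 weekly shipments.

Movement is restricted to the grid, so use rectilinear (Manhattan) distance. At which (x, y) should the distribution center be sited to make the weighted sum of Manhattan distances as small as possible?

Manhattan distance separates: Σwᵢ(|x−xᵢ|+|y−yᵢ|) = Σwᵢ|x−xᵢ| + Σwᵢ|y−yᵢ|, so x and y are optimised independently as 1-D weighted medians.
Total weight W = 360; half = 180.
x-coordinate, sorted with cumulative weight:
  x=2 (T, w=50) cum 50
  x=5 (R, w=110) cum 160
  x=6 (Q, w=40) cum 200  ← median
  x=6 (U, w=10) cum 210
  x=6 (P, w=30) cum 240
  x=8 (V, w=60) cum 300
  x=9 (S, w=60) cum 360
⇒ x* = 6
y-coordinate, sorted with cumulative weight:
  y=0 (S, w=60) cum 60
  y=1 (Q, w=40) cum 100
  y=3 (T, w=50) cum 150
  y=6 (R, w=110) cum 260  ← median
  y=9 (P, w=30) cum 290
  y=10 (V, w=60) cum 350
  y=12 (U, w=10) cum 360
⇒ y* = 6

(6, 6)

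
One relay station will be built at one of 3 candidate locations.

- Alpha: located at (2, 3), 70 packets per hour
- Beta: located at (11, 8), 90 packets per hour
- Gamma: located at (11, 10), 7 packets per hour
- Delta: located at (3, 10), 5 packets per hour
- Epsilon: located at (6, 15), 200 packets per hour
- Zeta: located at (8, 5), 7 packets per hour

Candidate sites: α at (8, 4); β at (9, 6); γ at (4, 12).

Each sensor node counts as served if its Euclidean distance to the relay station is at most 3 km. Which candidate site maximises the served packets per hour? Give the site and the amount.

Coverage radius r = 3 km; a point is covered iff (Δx)²+(Δy)² ≤ 3² = 9.
  α (8, 4): covers {Zeta} → 7
  β (9, 6): covers {Beta, Zeta} → 97
  γ (4, 12): covers {Delta} → 5
Maximum coverage at β: 97 packets per hour.

β, covering 97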